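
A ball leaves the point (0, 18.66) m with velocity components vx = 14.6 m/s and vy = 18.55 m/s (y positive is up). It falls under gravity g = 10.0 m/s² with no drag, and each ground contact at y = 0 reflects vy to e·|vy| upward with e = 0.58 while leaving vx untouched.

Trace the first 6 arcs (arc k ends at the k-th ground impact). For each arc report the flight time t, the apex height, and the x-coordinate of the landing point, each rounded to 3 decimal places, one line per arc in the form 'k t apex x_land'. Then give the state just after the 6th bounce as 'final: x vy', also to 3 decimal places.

Arc 1: start y=18.660, vy=18.550 → t=4.533, apex=35.865, x_land=66.185, impact vy=-26.783
  bounce: vy ← 0.58·26.783 = 15.534
Arc 2: start y=0.000, vy=15.534 → t=3.107, apex=12.065, x_land=111.544, impact vy=-15.534
  bounce: vy ← 0.58·15.534 = 9.010
Arc 3: start y=0.000, vy=9.010 → t=1.802, apex=4.059, x_land=137.852, impact vy=-9.010
  bounce: vy ← 0.58·9.010 = 5.226
Arc 4: start y=0.000, vy=5.226 → t=1.045, apex=1.365, x_land=153.111, impact vy=-5.226
  bounce: vy ← 0.58·5.226 = 3.031
Arc 5: start y=0.000, vy=3.031 → t=0.606, apex=0.459, x_land=161.961, impact vy=-3.031
  bounce: vy ← 0.58·3.031 = 1.758
Arc 6: start y=0.000, vy=1.758 → t=0.352, apex=0.155, x_land=167.094, impact vy=-1.758
  bounce: vy ← 0.58·1.758 = 1.020

1 4.533 35.865 66.185
2 3.107 12.065 111.544
3 1.802 4.059 137.852
4 1.045 1.365 153.111
5 0.606 0.459 161.961
6 0.352 0.155 167.094
final: 167.094 1.020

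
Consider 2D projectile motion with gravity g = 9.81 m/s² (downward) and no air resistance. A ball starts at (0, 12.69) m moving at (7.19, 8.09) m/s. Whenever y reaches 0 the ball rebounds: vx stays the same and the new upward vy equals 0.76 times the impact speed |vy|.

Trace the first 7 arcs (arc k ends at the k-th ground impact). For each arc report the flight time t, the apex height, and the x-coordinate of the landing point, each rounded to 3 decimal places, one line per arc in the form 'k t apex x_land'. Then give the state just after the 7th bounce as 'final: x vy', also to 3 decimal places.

1 2.632 16.026 18.926
2 2.747 9.256 38.680
3 2.088 5.347 53.693
4 1.587 3.088 65.103
5 1.206 1.784 73.775
6 0.917 1.030 80.366
7 0.697 0.595 85.374
final: 85.374 2.597

Arc 1: start y=12.690, vy=8.090 → t=2.632, apex=16.026, x_land=18.926, impact vy=-17.732
  bounce: vy ← 0.76·17.732 = 13.476
Arc 2: start y=0.000, vy=13.476 → t=2.747, apex=9.256, x_land=38.680, impact vy=-13.476
  bounce: vy ← 0.76·13.476 = 10.242
Arc 3: start y=0.000, vy=10.242 → t=2.088, apex=5.347, x_land=53.693, impact vy=-10.242
  bounce: vy ← 0.76·10.242 = 7.784
Arc 4: start y=0.000, vy=7.784 → t=1.587, apex=3.088, x_land=65.103, impact vy=-7.784
  bounce: vy ← 0.76·7.784 = 5.916
Arc 5: start y=0.000, vy=5.916 → t=1.206, apex=1.784, x_land=73.775, impact vy=-5.916
  bounce: vy ← 0.76·5.916 = 4.496
Arc 6: start y=0.000, vy=4.496 → t=0.917, apex=1.030, x_land=80.366, impact vy=-4.496
  bounce: vy ← 0.76·4.496 = 3.417
Arc 7: start y=0.000, vy=3.417 → t=0.697, apex=0.595, x_land=85.374, impact vy=-3.417
  bounce: vy ← 0.76·3.417 = 2.597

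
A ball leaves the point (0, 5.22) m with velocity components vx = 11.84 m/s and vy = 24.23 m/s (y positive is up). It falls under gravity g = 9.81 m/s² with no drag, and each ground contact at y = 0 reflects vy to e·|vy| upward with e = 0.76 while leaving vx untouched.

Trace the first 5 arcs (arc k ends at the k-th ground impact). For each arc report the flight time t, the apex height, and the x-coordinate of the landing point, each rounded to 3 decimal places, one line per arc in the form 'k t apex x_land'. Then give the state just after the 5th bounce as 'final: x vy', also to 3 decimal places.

Arc 1: start y=5.220, vy=24.230 → t=5.147, apex=35.143, x_land=60.936, impact vy=-26.259
  bounce: vy ← 0.76·26.259 = 19.956
Arc 2: start y=0.000, vy=19.956 → t=4.069, apex=20.299, x_land=109.108, impact vy=-19.956
  bounce: vy ← 0.76·19.956 = 15.167
Arc 3: start y=0.000, vy=15.167 → t=3.092, apex=11.725, x_land=145.719, impact vy=-15.167
  bounce: vy ← 0.76·15.167 = 11.527
Arc 4: start y=0.000, vy=11.527 → t=2.350, apex=6.772, x_land=173.543, impact vy=-11.527
  bounce: vy ← 0.76·11.527 = 8.760
Arc 5: start y=0.000, vy=8.760 → t=1.786, apex=3.912, x_land=194.690, impact vy=-8.760
  bounce: vy ← 0.76·8.760 = 6.658

1 5.147 35.143 60.936
2 4.069 20.299 109.108
3 3.092 11.725 145.719
4 2.350 6.772 173.543
5 1.786 3.912 194.690
final: 194.690 6.658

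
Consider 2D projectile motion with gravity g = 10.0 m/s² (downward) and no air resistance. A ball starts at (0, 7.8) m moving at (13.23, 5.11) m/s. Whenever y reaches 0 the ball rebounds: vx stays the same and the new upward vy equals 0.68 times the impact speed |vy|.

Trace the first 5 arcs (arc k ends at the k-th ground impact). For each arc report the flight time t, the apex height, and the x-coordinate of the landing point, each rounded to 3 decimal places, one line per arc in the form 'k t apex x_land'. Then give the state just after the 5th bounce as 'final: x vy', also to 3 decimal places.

Arc 1: start y=7.800, vy=5.110 → t=1.860, apex=9.106, x_land=24.614, impact vy=-13.495
  bounce: vy ← 0.68·13.495 = 9.177
Arc 2: start y=0.000, vy=9.177 → t=1.835, apex=4.210, x_land=48.895, impact vy=-9.177
  bounce: vy ← 0.68·9.177 = 6.240
Arc 3: start y=0.000, vy=6.240 → t=1.248, apex=1.947, x_land=65.407, impact vy=-6.240
  bounce: vy ← 0.68·6.240 = 4.243
Arc 4: start y=0.000, vy=4.243 → t=0.849, apex=0.900, x_land=76.634, impact vy=-4.243
  bounce: vy ← 0.68·4.243 = 2.885
Arc 5: start y=0.000, vy=2.885 → t=0.577, apex=0.416, x_land=84.269, impact vy=-2.885
  bounce: vy ← 0.68·2.885 = 1.962

1 1.860 9.106 24.614
2 1.835 4.210 48.895
3 1.248 1.947 65.407
4 0.849 0.900 76.634
5 0.577 0.416 84.269
final: 84.269 1.962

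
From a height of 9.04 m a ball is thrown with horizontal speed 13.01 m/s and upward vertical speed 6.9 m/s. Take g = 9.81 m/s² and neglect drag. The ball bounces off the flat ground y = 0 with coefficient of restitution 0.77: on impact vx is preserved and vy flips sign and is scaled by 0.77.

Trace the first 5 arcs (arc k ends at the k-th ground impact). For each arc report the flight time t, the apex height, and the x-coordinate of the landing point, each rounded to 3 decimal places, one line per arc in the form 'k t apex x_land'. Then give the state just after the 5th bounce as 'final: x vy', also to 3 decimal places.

1 2.232 11.467 29.043
2 2.355 6.799 59.676
3 1.813 4.031 83.264
4 1.396 2.390 101.426
5 1.075 1.417 115.412
final: 115.412 4.060

Arc 1: start y=9.040, vy=6.900 → t=2.232, apex=11.467, x_land=29.043, impact vy=-14.999
  bounce: vy ← 0.77·14.999 = 11.549
Arc 2: start y=0.000, vy=11.549 → t=2.355, apex=6.799, x_land=59.676, impact vy=-11.549
  bounce: vy ← 0.77·11.549 = 8.893
Arc 3: start y=0.000, vy=8.893 → t=1.813, apex=4.031, x_land=83.264, impact vy=-8.893
  bounce: vy ← 0.77·8.893 = 6.848
Arc 4: start y=0.000, vy=6.848 → t=1.396, apex=2.390, x_land=101.426, impact vy=-6.848
  bounce: vy ← 0.77·6.848 = 5.273
Arc 5: start y=0.000, vy=5.273 → t=1.075, apex=1.417, x_land=115.412, impact vy=-5.273
  bounce: vy ← 0.77·5.273 = 4.060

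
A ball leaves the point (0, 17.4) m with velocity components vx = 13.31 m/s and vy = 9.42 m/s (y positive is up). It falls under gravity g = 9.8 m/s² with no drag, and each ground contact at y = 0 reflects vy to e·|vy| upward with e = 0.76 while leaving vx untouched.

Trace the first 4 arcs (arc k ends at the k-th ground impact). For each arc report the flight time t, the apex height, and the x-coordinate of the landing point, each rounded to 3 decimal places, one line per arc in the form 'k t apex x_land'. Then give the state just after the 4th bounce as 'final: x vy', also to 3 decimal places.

Arc 1: start y=17.400, vy=9.420 → t=3.077, apex=21.927, x_land=40.950, impact vy=-20.731
  bounce: vy ← 0.76·20.731 = 15.756
Arc 2: start y=0.000, vy=15.756 → t=3.215, apex=12.665, x_land=83.747, impact vy=-15.756
  bounce: vy ← 0.76·15.756 = 11.974
Arc 3: start y=0.000, vy=11.974 → t=2.444, apex=7.315, x_land=116.273, impact vy=-11.974
  bounce: vy ← 0.76·11.974 = 9.100
Arc 4: start y=0.000, vy=9.100 → t=1.857, apex=4.225, x_land=140.993, impact vy=-9.100
  bounce: vy ← 0.76·9.100 = 6.916

1 3.077 21.927 40.950
2 3.215 12.665 83.747
3 2.444 7.315 116.273
4 1.857 4.225 140.993
final: 140.993 6.916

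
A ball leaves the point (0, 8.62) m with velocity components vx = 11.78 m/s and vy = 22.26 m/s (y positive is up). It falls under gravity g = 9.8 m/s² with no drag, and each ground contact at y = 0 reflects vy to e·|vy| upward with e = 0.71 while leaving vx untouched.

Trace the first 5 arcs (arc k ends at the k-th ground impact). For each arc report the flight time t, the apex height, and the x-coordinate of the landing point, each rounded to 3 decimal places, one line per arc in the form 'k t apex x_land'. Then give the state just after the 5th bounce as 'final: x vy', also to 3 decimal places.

Arc 1: start y=8.620, vy=22.260 → t=4.902, apex=33.901, x_land=57.743, impact vy=-25.777
  bounce: vy ← 0.71·25.777 = 18.302
Arc 2: start y=0.000, vy=18.302 → t=3.735, apex=17.089, x_land=101.741, impact vy=-18.302
  bounce: vy ← 0.71·18.302 = 12.994
Arc 3: start y=0.000, vy=12.994 → t=2.652, apex=8.615, x_land=132.981, impact vy=-12.994
  bounce: vy ← 0.71·12.994 = 9.226
Arc 4: start y=0.000, vy=9.226 → t=1.883, apex=4.343, x_land=155.161, impact vy=-9.226
  bounce: vy ← 0.71·9.226 = 6.550
Arc 5: start y=0.000, vy=6.550 → t=1.337, apex=2.189, x_land=170.908, impact vy=-6.550
  bounce: vy ← 0.71·6.550 = 4.651

1 4.902 33.901 57.743
2 3.735 17.089 101.741
3 2.652 8.615 132.981
4 1.883 4.343 155.161
5 1.337 2.189 170.908
final: 170.908 4.651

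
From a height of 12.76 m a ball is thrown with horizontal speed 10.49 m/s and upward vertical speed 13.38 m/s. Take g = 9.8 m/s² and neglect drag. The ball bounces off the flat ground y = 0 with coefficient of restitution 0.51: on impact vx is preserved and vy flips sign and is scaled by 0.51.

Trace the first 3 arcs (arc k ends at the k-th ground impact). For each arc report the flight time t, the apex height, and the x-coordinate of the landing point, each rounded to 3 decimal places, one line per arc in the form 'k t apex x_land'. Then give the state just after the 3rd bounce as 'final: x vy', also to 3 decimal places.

Arc 1: start y=12.760, vy=13.380 → t=3.479, apex=21.894, x_land=36.496, impact vy=-20.715
  bounce: vy ← 0.51·20.715 = 10.565
Arc 2: start y=0.000, vy=10.565 → t=2.156, apex=5.695, x_land=59.113, impact vy=-10.565
  bounce: vy ← 0.51·10.565 = 5.388
Arc 3: start y=0.000, vy=5.388 → t=1.100, apex=1.481, x_land=70.648, impact vy=-5.388
  bounce: vy ← 0.51·5.388 = 2.748

1 3.479 21.894 36.496
2 2.156 5.695 59.113
3 1.100 1.481 70.648
final: 70.648 2.748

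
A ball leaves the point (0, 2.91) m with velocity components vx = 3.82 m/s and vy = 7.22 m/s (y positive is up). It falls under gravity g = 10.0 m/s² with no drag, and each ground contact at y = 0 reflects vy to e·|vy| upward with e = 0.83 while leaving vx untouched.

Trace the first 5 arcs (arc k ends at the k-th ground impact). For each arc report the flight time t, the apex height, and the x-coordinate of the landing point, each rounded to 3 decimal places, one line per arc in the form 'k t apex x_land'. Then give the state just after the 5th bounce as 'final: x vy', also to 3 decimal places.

1 1.772 5.516 6.770
2 1.744 3.800 13.431
3 1.447 2.618 18.959
4 1.201 1.804 23.548
5 0.997 1.242 27.356
final: 27.356 4.137

Arc 1: start y=2.910, vy=7.220 → t=1.772, apex=5.516, x_land=6.770, impact vy=-10.504
  bounce: vy ← 0.83·10.504 = 8.718
Arc 2: start y=0.000, vy=8.718 → t=1.744, apex=3.800, x_land=13.431, impact vy=-8.718
  bounce: vy ← 0.83·8.718 = 7.236
Arc 3: start y=0.000, vy=7.236 → t=1.447, apex=2.618, x_land=18.959, impact vy=-7.236
  bounce: vy ← 0.83·7.236 = 6.006
Arc 4: start y=0.000, vy=6.006 → t=1.201, apex=1.804, x_land=23.548, impact vy=-6.006
  bounce: vy ← 0.83·6.006 = 4.985
Arc 5: start y=0.000, vy=4.985 → t=0.997, apex=1.242, x_land=27.356, impact vy=-4.985
  bounce: vy ← 0.83·4.985 = 4.137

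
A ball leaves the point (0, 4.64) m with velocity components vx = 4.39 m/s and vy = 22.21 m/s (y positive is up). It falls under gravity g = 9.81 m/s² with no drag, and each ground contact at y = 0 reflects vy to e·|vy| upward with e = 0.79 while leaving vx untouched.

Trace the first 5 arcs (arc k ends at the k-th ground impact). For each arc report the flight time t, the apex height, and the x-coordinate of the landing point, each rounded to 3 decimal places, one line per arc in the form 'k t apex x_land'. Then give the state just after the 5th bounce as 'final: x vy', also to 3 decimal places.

Arc 1: start y=4.640, vy=22.210 → t=4.728, apex=29.782, x_land=20.756, impact vy=-24.173
  bounce: vy ← 0.79·24.173 = 19.096
Arc 2: start y=0.000, vy=19.096 → t=3.893, apex=18.587, x_land=37.848, impact vy=-19.096
  bounce: vy ← 0.79·19.096 = 15.086
Arc 3: start y=0.000, vy=15.086 → t=3.076, apex=11.600, x_land=51.350, impact vy=-15.086
  bounce: vy ← 0.79·15.086 = 11.918
Arc 4: start y=0.000, vy=11.918 → t=2.430, apex=7.240, x_land=62.017, impact vy=-11.918
  bounce: vy ← 0.79·11.918 = 9.415
Arc 5: start y=0.000, vy=9.415 → t=1.920, apex=4.518, x_land=70.444, impact vy=-9.415
  bounce: vy ← 0.79·9.415 = 7.438

1 4.728 29.782 20.756
2 3.893 18.587 37.848
3 3.076 11.600 51.350
4 2.430 7.240 62.017
5 1.920 4.518 70.444
final: 70.444 7.438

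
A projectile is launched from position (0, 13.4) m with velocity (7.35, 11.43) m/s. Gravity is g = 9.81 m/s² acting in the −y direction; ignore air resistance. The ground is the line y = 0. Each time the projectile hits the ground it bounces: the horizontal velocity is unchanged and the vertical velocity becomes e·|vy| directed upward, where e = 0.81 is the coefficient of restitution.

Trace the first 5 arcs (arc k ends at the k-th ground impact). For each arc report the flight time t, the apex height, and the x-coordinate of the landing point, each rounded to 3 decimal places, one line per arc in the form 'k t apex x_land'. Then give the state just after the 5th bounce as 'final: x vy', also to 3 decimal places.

1 3.187 20.059 23.427
2 3.276 13.161 47.506
3 2.654 8.635 67.010
4 2.149 5.665 82.808
5 1.741 3.717 95.604
final: 95.604 6.917

Arc 1: start y=13.400, vy=11.430 → t=3.187, apex=20.059, x_land=23.427, impact vy=-19.838
  bounce: vy ← 0.81·19.838 = 16.069
Arc 2: start y=0.000, vy=16.069 → t=3.276, apex=13.161, x_land=47.506, impact vy=-16.069
  bounce: vy ← 0.81·16.069 = 13.016
Arc 3: start y=0.000, vy=13.016 → t=2.654, apex=8.635, x_land=67.010, impact vy=-13.016
  bounce: vy ← 0.81·13.016 = 10.543
Arc 4: start y=0.000, vy=10.543 → t=2.149, apex=5.665, x_land=82.808, impact vy=-10.543
  bounce: vy ← 0.81·10.543 = 8.540
Arc 5: start y=0.000, vy=8.540 → t=1.741, apex=3.717, x_land=95.604, impact vy=-8.540
  bounce: vy ← 0.81·8.540 = 6.917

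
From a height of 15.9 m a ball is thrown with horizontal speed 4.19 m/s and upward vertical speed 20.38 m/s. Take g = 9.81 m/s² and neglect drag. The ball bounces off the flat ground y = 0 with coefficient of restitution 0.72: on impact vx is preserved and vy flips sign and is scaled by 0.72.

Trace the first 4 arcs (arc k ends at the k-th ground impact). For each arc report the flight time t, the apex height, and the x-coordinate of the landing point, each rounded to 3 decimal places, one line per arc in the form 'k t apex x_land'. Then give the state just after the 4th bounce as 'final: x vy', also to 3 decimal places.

Arc 1: start y=15.900, vy=20.380 → t=4.827, apex=37.069, x_land=20.223, impact vy=-26.969
  bounce: vy ← 0.72·26.969 = 19.417
Arc 2: start y=0.000, vy=19.417 → t=3.959, apex=19.217, x_land=36.810, impact vy=-19.417
  bounce: vy ← 0.72·19.417 = 13.980
Arc 3: start y=0.000, vy=13.980 → t=2.850, apex=9.962, x_land=48.753, impact vy=-13.980
  bounce: vy ← 0.72·13.980 = 10.066
Arc 4: start y=0.000, vy=10.066 → t=2.052, apex=5.164, x_land=57.351, impact vy=-10.066
  bounce: vy ← 0.72·10.066 = 7.247

1 4.827 37.069 20.223
2 3.959 19.217 36.810
3 2.850 9.962 48.753
4 2.052 5.164 57.351
final: 57.351 7.247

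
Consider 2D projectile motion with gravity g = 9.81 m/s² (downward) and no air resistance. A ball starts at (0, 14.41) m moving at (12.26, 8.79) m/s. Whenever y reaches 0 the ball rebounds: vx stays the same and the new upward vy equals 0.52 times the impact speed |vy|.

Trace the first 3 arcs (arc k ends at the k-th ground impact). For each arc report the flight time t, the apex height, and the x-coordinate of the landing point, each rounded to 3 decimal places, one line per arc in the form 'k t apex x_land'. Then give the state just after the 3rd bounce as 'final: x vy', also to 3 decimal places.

Arc 1: start y=14.410, vy=8.790 → t=2.830, apex=18.348, x_land=34.697, impact vy=-18.973
  bounce: vy ← 0.52·18.973 = 9.866
Arc 2: start y=0.000, vy=9.866 → t=2.011, apex=4.961, x_land=59.357, impact vy=-9.866
  bounce: vy ← 0.52·9.866 = 5.130
Arc 3: start y=0.000, vy=5.130 → t=1.046, apex=1.342, x_land=72.181, impact vy=-5.130
  bounce: vy ← 0.52·5.130 = 2.668

1 2.830 18.348 34.697
2 2.011 4.961 59.357
3 1.046 1.342 72.181
final: 72.181 2.668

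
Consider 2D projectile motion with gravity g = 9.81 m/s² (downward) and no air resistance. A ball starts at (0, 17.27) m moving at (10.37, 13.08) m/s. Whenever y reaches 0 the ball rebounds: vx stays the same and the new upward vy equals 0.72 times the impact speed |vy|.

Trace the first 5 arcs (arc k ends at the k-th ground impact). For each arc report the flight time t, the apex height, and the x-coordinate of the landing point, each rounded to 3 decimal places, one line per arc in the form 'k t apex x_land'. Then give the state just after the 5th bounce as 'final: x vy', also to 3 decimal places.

1 3.635 25.990 37.697
2 3.315 13.473 72.071
3 2.387 6.985 96.820
4 1.718 3.621 114.639
5 1.237 1.877 127.469
final: 127.469 4.369

Arc 1: start y=17.270, vy=13.080 → t=3.635, apex=25.990, x_land=37.697, impact vy=-22.581
  bounce: vy ← 0.72·22.581 = 16.259
Arc 2: start y=0.000, vy=16.259 → t=3.315, apex=13.473, x_land=72.071, impact vy=-16.259
  bounce: vy ← 0.72·16.259 = 11.706
Arc 3: start y=0.000, vy=11.706 → t=2.387, apex=6.985, x_land=96.820, impact vy=-11.706
  bounce: vy ← 0.72·11.706 = 8.428
Arc 4: start y=0.000, vy=8.428 → t=1.718, apex=3.621, x_land=114.639, impact vy=-8.428
  bounce: vy ← 0.72·8.428 = 6.069
Arc 5: start y=0.000, vy=6.069 → t=1.237, apex=1.877, x_land=127.469, impact vy=-6.069
  bounce: vy ← 0.72·6.069 = 4.369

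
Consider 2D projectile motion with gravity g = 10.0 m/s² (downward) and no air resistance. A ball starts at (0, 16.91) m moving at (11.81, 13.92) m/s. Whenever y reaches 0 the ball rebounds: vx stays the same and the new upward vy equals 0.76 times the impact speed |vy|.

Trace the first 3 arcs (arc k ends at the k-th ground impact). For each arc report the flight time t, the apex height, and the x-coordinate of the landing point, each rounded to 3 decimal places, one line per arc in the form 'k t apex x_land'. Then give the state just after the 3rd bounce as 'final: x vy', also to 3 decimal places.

1 3.698 26.598 43.679
2 3.506 15.363 85.082
3 2.664 8.874 116.548
final: 116.548 10.125

Arc 1: start y=16.910, vy=13.920 → t=3.698, apex=26.598, x_land=43.679, impact vy=-23.064
  bounce: vy ← 0.76·23.064 = 17.529
Arc 2: start y=0.000, vy=17.529 → t=3.506, apex=15.363, x_land=85.082, impact vy=-17.529
  bounce: vy ← 0.76·17.529 = 13.322
Arc 3: start y=0.000, vy=13.322 → t=2.664, apex=8.874, x_land=116.548, impact vy=-13.322
  bounce: vy ← 0.76·13.322 = 10.125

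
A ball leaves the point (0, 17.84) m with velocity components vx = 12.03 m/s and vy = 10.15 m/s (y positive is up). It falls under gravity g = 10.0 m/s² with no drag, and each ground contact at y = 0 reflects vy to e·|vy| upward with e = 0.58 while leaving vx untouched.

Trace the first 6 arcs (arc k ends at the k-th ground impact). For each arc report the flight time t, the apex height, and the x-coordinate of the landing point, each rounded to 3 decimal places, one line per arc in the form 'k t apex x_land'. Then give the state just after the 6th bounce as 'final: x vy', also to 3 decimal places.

1 3.159 22.991 38.007
2 2.487 7.734 67.931
3 1.443 2.602 85.287
4 0.837 0.875 95.353
5 0.485 0.294 101.192
6 0.281 0.099 104.578
final: 104.578 0.816

Arc 1: start y=17.840, vy=10.150 → t=3.159, apex=22.991, x_land=38.007, impact vy=-21.443
  bounce: vy ← 0.58·21.443 = 12.437
Arc 2: start y=0.000, vy=12.437 → t=2.487, apex=7.734, x_land=67.931, impact vy=-12.437
  bounce: vy ← 0.58·12.437 = 7.214
Arc 3: start y=0.000, vy=7.214 → t=1.443, apex=2.602, x_land=85.287, impact vy=-7.214
  bounce: vy ← 0.58·7.214 = 4.184
Arc 4: start y=0.000, vy=4.184 → t=0.837, apex=0.875, x_land=95.353, impact vy=-4.184
  bounce: vy ← 0.58·4.184 = 2.427
Arc 5: start y=0.000, vy=2.427 → t=0.485, apex=0.294, x_land=101.192, impact vy=-2.427
  bounce: vy ← 0.58·2.427 = 1.407
Arc 6: start y=0.000, vy=1.407 → t=0.281, apex=0.099, x_land=104.578, impact vy=-1.407
  bounce: vy ← 0.58·1.407 = 0.816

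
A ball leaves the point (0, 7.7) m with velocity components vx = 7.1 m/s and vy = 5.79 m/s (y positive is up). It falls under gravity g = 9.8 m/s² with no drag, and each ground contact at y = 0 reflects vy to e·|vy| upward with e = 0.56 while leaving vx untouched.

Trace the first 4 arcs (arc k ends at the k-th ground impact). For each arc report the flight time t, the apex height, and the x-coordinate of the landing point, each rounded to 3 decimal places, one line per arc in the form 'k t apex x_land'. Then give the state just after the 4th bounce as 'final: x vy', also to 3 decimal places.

Arc 1: start y=7.700, vy=5.790 → t=1.977, apex=9.410, x_land=14.034, impact vy=-13.581
  bounce: vy ← 0.56·13.581 = 7.605
Arc 2: start y=0.000, vy=7.605 → t=1.552, apex=2.951, x_land=25.054, impact vy=-7.605
  bounce: vy ← 0.56·7.605 = 4.259
Arc 3: start y=0.000, vy=4.259 → t=0.869, apex=0.925, x_land=31.225, impact vy=-4.259
  bounce: vy ← 0.56·4.259 = 2.385
Arc 4: start y=0.000, vy=2.385 → t=0.487, apex=0.290, x_land=34.681, impact vy=-2.385
  bounce: vy ← 0.56·2.385 = 1.336

1 1.977 9.410 14.034
2 1.552 2.951 25.054
3 0.869 0.925 31.225
4 0.487 0.290 34.681
final: 34.681 1.336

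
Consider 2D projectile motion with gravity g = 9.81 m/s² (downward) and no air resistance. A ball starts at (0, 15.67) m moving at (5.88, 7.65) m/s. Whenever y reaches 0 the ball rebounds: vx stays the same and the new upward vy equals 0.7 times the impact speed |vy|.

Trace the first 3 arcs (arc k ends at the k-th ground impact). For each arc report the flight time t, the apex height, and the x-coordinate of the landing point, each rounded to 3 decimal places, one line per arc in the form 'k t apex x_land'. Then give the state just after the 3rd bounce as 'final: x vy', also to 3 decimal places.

1 2.730 18.653 16.052
2 2.730 9.140 32.105
3 1.911 4.479 43.342
final: 43.342 6.562

Arc 1: start y=15.670, vy=7.650 → t=2.730, apex=18.653, x_land=16.052, impact vy=-19.130
  bounce: vy ← 0.7·19.130 = 13.391
Arc 2: start y=0.000, vy=13.391 → t=2.730, apex=9.140, x_land=32.105, impact vy=-13.391
  bounce: vy ← 0.7·13.391 = 9.374
Arc 3: start y=0.000, vy=9.374 → t=1.911, apex=4.479, x_land=43.342, impact vy=-9.374
  bounce: vy ← 0.7·9.374 = 6.562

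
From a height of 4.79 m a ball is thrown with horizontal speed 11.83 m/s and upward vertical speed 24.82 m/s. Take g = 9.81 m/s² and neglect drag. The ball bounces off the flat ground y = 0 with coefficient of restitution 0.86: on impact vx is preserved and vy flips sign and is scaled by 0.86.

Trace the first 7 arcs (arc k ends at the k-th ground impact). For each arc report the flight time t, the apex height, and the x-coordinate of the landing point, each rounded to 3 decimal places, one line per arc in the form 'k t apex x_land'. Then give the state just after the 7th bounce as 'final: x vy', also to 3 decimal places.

1 5.246 36.188 62.064
2 4.672 26.765 117.332
3 4.018 19.795 164.863
4 3.455 14.641 205.739
5 2.972 10.828 240.893
6 2.556 8.009 271.125
7 2.198 5.923 297.125
final: 297.125 9.271

Arc 1: start y=4.790, vy=24.820 → t=5.246, apex=36.188, x_land=62.064, impact vy=-26.646
  bounce: vy ← 0.86·26.646 = 22.916
Arc 2: start y=0.000, vy=22.916 → t=4.672, apex=26.765, x_land=117.332, impact vy=-22.916
  bounce: vy ← 0.86·22.916 = 19.707
Arc 3: start y=0.000, vy=19.707 → t=4.018, apex=19.795, x_land=164.863, impact vy=-19.707
  bounce: vy ← 0.86·19.707 = 16.948
Arc 4: start y=0.000, vy=16.948 → t=3.455, apex=14.641, x_land=205.739, impact vy=-16.948
  bounce: vy ← 0.86·16.948 = 14.576
Arc 5: start y=0.000, vy=14.576 → t=2.972, apex=10.828, x_land=240.893, impact vy=-14.576
  bounce: vy ← 0.86·14.576 = 12.535
Arc 6: start y=0.000, vy=12.535 → t=2.556, apex=8.009, x_land=271.125, impact vy=-12.535
  bounce: vy ← 0.86·12.535 = 10.780
Arc 7: start y=0.000, vy=10.780 → t=2.198, apex=5.923, x_land=297.125, impact vy=-10.780
  bounce: vy ← 0.86·10.780 = 9.271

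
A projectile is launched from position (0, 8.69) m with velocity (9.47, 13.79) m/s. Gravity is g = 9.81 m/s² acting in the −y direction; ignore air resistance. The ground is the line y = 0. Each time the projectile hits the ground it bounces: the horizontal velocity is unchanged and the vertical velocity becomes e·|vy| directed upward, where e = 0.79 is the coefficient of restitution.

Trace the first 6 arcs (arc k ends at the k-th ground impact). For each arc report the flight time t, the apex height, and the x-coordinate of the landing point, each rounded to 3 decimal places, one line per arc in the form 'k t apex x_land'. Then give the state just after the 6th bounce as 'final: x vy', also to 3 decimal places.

Arc 1: start y=8.690, vy=13.790 → t=3.342, apex=18.382, x_land=31.645, impact vy=-18.991
  bounce: vy ← 0.79·18.991 = 15.003
Arc 2: start y=0.000, vy=15.003 → t=3.059, apex=11.472, x_land=60.611, impact vy=-15.003
  bounce: vy ← 0.79·15.003 = 11.852
Arc 3: start y=0.000, vy=11.852 → t=2.416, apex=7.160, x_land=83.494, impact vy=-11.852
  bounce: vy ← 0.79·11.852 = 9.363
Arc 4: start y=0.000, vy=9.363 → t=1.909, apex=4.469, x_land=101.572, impact vy=-9.363
  bounce: vy ← 0.79·9.363 = 7.397
Arc 5: start y=0.000, vy=7.397 → t=1.508, apex=2.789, x_land=115.853, impact vy=-7.397
  bounce: vy ← 0.79·7.397 = 5.844
Arc 6: start y=0.000, vy=5.844 → t=1.191, apex=1.740, x_land=127.135, impact vy=-5.844
  bounce: vy ← 0.79·5.844 = 4.616

1 3.342 18.382 31.645
2 3.059 11.472 60.611
3 2.416 7.160 83.494
4 1.909 4.469 101.572
5 1.508 2.789 115.853
6 1.191 1.740 127.135
final: 127.135 4.616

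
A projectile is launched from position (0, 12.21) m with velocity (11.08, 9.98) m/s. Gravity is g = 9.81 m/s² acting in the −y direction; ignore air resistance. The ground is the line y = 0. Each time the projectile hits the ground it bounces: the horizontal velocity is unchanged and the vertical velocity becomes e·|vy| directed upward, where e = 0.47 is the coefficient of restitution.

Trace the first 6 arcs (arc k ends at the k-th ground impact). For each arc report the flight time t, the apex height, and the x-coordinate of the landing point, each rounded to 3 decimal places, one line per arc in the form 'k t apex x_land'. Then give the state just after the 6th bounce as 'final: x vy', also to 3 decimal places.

Arc 1: start y=12.210, vy=9.980 → t=2.895, apex=17.286, x_land=32.072, impact vy=-18.416
  bounce: vy ← 0.47·18.416 = 8.656
Arc 2: start y=0.000, vy=8.656 → t=1.765, apex=3.819, x_land=51.625, impact vy=-8.656
  bounce: vy ← 0.47·8.656 = 4.068
Arc 3: start y=0.000, vy=4.068 → t=0.829, apex=0.844, x_land=60.815, impact vy=-4.068
  bounce: vy ← 0.47·4.068 = 1.912
Arc 4: start y=0.000, vy=1.912 → t=0.390, apex=0.186, x_land=65.134, impact vy=-1.912
  bounce: vy ← 0.47·1.912 = 0.899
Arc 5: start y=0.000, vy=0.899 → t=0.183, apex=0.041, x_land=67.164, impact vy=-0.899
  bounce: vy ← 0.47·0.899 = 0.422
Arc 6: start y=0.000, vy=0.422 → t=0.086, apex=0.009, x_land=68.118, impact vy=-0.422
  bounce: vy ← 0.47·0.422 = 0.199

1 2.895 17.286 32.072
2 1.765 3.819 51.625
3 0.829 0.844 60.815
4 0.390 0.186 65.134
5 0.183 0.041 67.164
6 0.086 0.009 68.118
final: 68.118 0.199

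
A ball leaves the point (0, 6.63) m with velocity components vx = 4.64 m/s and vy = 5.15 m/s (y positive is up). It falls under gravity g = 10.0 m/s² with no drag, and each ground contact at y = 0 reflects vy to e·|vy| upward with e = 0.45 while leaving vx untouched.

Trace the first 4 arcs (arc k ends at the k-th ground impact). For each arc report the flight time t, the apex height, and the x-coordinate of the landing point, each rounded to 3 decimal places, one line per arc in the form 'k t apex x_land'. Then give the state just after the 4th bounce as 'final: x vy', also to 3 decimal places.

Arc 1: start y=6.630, vy=5.150 → t=1.776, apex=7.956, x_land=8.243, impact vy=-12.614
  bounce: vy ← 0.45·12.614 = 5.676
Arc 2: start y=0.000, vy=5.676 → t=1.135, apex=1.611, x_land=13.510, impact vy=-5.676
  bounce: vy ← 0.45·5.676 = 2.554
Arc 3: start y=0.000, vy=2.554 → t=0.511, apex=0.326, x_land=15.881, impact vy=-2.554
  bounce: vy ← 0.45·2.554 = 1.149
Arc 4: start y=0.000, vy=1.149 → t=0.230, apex=0.066, x_land=16.948, impact vy=-1.149
  bounce: vy ← 0.45·1.149 = 0.517

1 1.776 7.956 8.243
2 1.135 1.611 13.510
3 0.511 0.326 15.881
4 0.230 0.066 16.948
final: 16.948 0.517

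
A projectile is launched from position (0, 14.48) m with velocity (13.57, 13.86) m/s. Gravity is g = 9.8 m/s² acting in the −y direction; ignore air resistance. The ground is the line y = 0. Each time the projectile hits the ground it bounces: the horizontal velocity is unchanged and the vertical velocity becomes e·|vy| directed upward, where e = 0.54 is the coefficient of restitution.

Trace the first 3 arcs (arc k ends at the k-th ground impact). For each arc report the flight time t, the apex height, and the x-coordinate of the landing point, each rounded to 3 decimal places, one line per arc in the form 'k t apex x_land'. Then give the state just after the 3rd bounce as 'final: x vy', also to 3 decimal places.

Arc 1: start y=14.480, vy=13.860 → t=3.640, apex=24.281, x_land=49.399, impact vy=-21.815
  bounce: vy ← 0.54·21.815 = 11.780
Arc 2: start y=0.000, vy=11.780 → t=2.404, apex=7.080, x_land=82.024, impact vy=-11.780
  bounce: vy ← 0.54·11.780 = 6.361
Arc 3: start y=0.000, vy=6.361 → t=1.298, apex=2.065, x_land=99.641, impact vy=-6.361
  bounce: vy ← 0.54·6.361 = 3.435

1 3.640 24.281 49.399
2 2.404 7.080 82.024
3 1.298 2.065 99.641
final: 99.641 3.435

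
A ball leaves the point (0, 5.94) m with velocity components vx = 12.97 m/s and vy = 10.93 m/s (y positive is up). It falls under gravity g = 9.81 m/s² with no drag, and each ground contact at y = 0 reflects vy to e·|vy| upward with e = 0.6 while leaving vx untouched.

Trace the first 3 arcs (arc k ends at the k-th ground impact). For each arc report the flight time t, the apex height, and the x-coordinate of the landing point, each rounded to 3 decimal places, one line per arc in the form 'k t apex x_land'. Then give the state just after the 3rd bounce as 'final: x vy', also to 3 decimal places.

1 2.680 12.029 34.762
2 1.879 4.330 59.135
3 1.128 1.559 73.759
final: 73.759 3.318

Arc 1: start y=5.940, vy=10.930 → t=2.680, apex=12.029, x_land=34.762, impact vy=-15.363
  bounce: vy ← 0.6·15.363 = 9.218
Arc 2: start y=0.000, vy=9.218 → t=1.879, apex=4.330, x_land=59.135, impact vy=-9.218
  bounce: vy ← 0.6·9.218 = 5.531
Arc 3: start y=0.000, vy=5.531 → t=1.128, apex=1.559, x_land=73.759, impact vy=-5.531
  bounce: vy ← 0.6·5.531 = 3.318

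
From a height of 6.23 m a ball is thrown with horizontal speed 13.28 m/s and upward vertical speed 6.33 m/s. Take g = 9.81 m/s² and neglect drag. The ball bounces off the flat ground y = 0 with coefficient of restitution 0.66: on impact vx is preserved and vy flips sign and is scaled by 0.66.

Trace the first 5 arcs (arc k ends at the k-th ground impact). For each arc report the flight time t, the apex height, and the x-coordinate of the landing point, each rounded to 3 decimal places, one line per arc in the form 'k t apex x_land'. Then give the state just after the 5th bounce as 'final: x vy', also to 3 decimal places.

Arc 1: start y=6.230, vy=6.330 → t=1.944, apex=8.272, x_land=25.815, impact vy=-12.740
  bounce: vy ← 0.66·12.740 = 8.408
Arc 2: start y=0.000, vy=8.408 → t=1.714, apex=3.603, x_land=48.580, impact vy=-8.408
  bounce: vy ← 0.66·8.408 = 5.549
Arc 3: start y=0.000, vy=5.549 → t=1.131, apex=1.570, x_land=63.605, impact vy=-5.549
  bounce: vy ← 0.66·5.549 = 3.663
Arc 4: start y=0.000, vy=3.663 → t=0.747, apex=0.684, x_land=73.521, impact vy=-3.663
  bounce: vy ← 0.66·3.663 = 2.417
Arc 5: start y=0.000, vy=2.417 → t=0.493, apex=0.298, x_land=80.066, impact vy=-2.417
  bounce: vy ← 0.66·2.417 = 1.595

1 1.944 8.272 25.815
2 1.714 3.603 48.580
3 1.131 1.570 63.605
4 0.747 0.684 73.521
5 0.493 0.298 80.066
final: 80.066 1.595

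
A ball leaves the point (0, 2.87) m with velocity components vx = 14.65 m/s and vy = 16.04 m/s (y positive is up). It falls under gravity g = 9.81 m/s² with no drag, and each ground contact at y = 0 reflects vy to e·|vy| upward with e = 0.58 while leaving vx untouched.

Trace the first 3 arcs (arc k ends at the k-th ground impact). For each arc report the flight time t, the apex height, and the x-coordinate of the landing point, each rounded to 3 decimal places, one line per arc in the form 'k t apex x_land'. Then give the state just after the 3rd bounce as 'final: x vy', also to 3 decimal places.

1 3.440 15.983 50.399
2 2.094 5.377 81.076
3 1.215 1.809 98.868
final: 98.868 3.455

Arc 1: start y=2.870, vy=16.040 → t=3.440, apex=15.983, x_land=50.399, impact vy=-17.709
  bounce: vy ← 0.58·17.709 = 10.271
Arc 2: start y=0.000, vy=10.271 → t=2.094, apex=5.377, x_land=81.076, impact vy=-10.271
  bounce: vy ← 0.58·10.271 = 5.957
Arc 3: start y=0.000, vy=5.957 → t=1.215, apex=1.809, x_land=98.868, impact vy=-5.957
  bounce: vy ← 0.58·5.957 = 3.455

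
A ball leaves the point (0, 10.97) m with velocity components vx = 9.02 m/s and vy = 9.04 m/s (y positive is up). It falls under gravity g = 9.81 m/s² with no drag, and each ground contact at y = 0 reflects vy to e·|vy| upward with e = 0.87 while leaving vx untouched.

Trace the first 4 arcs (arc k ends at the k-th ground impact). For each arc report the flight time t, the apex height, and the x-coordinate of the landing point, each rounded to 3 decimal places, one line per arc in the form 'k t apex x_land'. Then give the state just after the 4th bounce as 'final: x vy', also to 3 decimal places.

1 2.678 15.135 24.157
2 3.056 11.456 51.726
3 2.659 8.671 75.712
4 2.313 6.563 96.579
final: 96.579 9.872

Arc 1: start y=10.970, vy=9.040 → t=2.678, apex=15.135, x_land=24.157, impact vy=-17.232
  bounce: vy ← 0.87·17.232 = 14.992
Arc 2: start y=0.000, vy=14.992 → t=3.056, apex=11.456, x_land=51.726, impact vy=-14.992
  bounce: vy ← 0.87·14.992 = 13.043
Arc 3: start y=0.000, vy=13.043 → t=2.659, apex=8.671, x_land=75.712, impact vy=-13.043
  bounce: vy ← 0.87·13.043 = 11.348
Arc 4: start y=0.000, vy=11.348 → t=2.313, apex=6.563, x_land=96.579, impact vy=-11.348
  bounce: vy ← 0.87·11.348 = 9.872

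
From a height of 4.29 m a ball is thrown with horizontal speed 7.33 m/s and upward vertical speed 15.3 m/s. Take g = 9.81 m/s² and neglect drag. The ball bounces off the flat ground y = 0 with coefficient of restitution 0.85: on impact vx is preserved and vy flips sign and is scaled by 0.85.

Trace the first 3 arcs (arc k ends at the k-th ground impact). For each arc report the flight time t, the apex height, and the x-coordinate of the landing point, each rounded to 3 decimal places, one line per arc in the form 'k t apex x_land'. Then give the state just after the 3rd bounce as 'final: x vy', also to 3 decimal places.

Arc 1: start y=4.290, vy=15.300 → t=3.378, apex=16.221, x_land=24.762, impact vy=-17.840
  bounce: vy ← 0.85·17.840 = 15.164
Arc 2: start y=0.000, vy=15.164 → t=3.092, apex=11.720, x_land=47.423, impact vy=-15.164
  bounce: vy ← 0.85·15.164 = 12.889
Arc 3: start y=0.000, vy=12.889 → t=2.628, apex=8.468, x_land=66.684, impact vy=-12.889
  bounce: vy ← 0.85·12.889 = 10.956

1 3.378 16.221 24.762
2 3.092 11.720 47.423
3 2.628 8.468 66.684
final: 66.684 10.956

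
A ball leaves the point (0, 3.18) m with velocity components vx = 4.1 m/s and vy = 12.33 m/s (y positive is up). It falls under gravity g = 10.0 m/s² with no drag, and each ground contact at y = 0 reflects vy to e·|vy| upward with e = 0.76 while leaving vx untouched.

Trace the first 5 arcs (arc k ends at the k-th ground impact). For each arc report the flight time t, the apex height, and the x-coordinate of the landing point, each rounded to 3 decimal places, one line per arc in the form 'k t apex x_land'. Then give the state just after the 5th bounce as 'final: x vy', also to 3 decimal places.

Arc 1: start y=3.180, vy=12.330 → t=2.701, apex=10.781, x_land=11.076, impact vy=-14.684
  bounce: vy ← 0.76·14.684 = 11.160
Arc 2: start y=0.000, vy=11.160 → t=2.232, apex=6.227, x_land=20.227, impact vy=-11.160
  bounce: vy ← 0.76·11.160 = 8.482
Arc 3: start y=0.000, vy=8.482 → t=1.696, apex=3.597, x_land=27.182, impact vy=-8.482
  bounce: vy ← 0.76·8.482 = 6.446
Arc 4: start y=0.000, vy=6.446 → t=1.289, apex=2.078, x_land=32.468, impact vy=-6.446
  bounce: vy ← 0.76·6.446 = 4.899
Arc 5: start y=0.000, vy=4.899 → t=0.980, apex=1.200, x_land=36.485, impact vy=-4.899
  bounce: vy ← 0.76·4.899 = 3.723

1 2.701 10.781 11.076
2 2.232 6.227 20.227
3 1.696 3.597 27.182
4 1.289 2.078 32.468
5 0.980 1.200 36.485
final: 36.485 3.723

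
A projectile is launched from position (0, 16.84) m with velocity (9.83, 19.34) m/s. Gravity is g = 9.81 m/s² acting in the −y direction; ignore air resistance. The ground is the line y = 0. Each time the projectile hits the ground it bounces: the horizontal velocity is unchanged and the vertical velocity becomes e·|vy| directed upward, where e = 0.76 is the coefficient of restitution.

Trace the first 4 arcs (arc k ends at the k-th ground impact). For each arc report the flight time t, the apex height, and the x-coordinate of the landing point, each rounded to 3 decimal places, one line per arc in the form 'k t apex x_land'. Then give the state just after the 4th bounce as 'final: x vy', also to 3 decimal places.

Arc 1: start y=16.840, vy=19.340 → t=4.677, apex=35.904, x_land=45.975, impact vy=-26.541
  bounce: vy ← 0.76·26.541 = 20.171
Arc 2: start y=0.000, vy=20.171 → t=4.112, apex=20.738, x_land=86.400, impact vy=-20.171
  bounce: vy ← 0.76·20.171 = 15.330
Arc 3: start y=0.000, vy=15.330 → t=3.125, apex=11.978, x_land=117.123, impact vy=-15.330
  bounce: vy ← 0.76·15.330 = 11.651
Arc 4: start y=0.000, vy=11.651 → t=2.375, apex=6.919, x_land=140.472, impact vy=-11.651
  bounce: vy ← 0.76·11.651 = 8.855

1 4.677 35.904 45.975
2 4.112 20.738 86.400
3 3.125 11.978 117.123
4 2.375 6.919 140.472
final: 140.472 8.855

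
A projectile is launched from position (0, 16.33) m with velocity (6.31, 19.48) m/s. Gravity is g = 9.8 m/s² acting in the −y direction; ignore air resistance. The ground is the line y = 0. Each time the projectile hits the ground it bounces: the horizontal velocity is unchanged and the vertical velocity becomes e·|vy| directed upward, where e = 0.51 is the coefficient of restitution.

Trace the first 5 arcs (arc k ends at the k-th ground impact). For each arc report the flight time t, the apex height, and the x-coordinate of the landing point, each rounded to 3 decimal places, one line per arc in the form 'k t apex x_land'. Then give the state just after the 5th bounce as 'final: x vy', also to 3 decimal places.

Arc 1: start y=16.330, vy=19.480 → t=4.687, apex=35.691, x_land=29.573, impact vy=-26.449
  bounce: vy ← 0.51·26.449 = 13.489
Arc 2: start y=0.000, vy=13.489 → t=2.753, apex=9.283, x_land=46.943, impact vy=-13.489
  bounce: vy ← 0.51·13.489 = 6.879
Arc 3: start y=0.000, vy=6.879 → t=1.404, apex=2.415, x_land=55.802, impact vy=-6.879
  bounce: vy ← 0.51·6.879 = 3.508
Arc 4: start y=0.000, vy=3.508 → t=0.716, apex=0.628, x_land=60.320, impact vy=-3.508
  bounce: vy ← 0.51·3.508 = 1.789
Arc 5: start y=0.000, vy=1.789 → t=0.365, apex=0.163, x_land=62.624, impact vy=-1.789
  bounce: vy ← 0.51·1.789 = 0.913

1 4.687 35.691 29.573
2 2.753 9.283 46.943
3 1.404 2.415 55.802
4 0.716 0.628 60.320
5 0.365 0.163 62.624
final: 62.624 0.913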